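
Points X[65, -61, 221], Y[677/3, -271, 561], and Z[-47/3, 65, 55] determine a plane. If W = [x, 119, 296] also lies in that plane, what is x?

The plane through X, Y, Z has equation −7980x − 756y + 3304z = 257600.
Substituting W: (-7980)x + (888020) = 257600, so x = 79.

79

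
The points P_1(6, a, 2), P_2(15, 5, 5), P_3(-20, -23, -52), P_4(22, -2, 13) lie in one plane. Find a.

41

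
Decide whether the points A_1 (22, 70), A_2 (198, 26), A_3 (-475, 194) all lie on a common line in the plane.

No

A_1A_2 = (176, -44), A_1A_3 = (-497, 124).
Twice the signed area of △A_1A_2A_3 is (176)(124) − (-44)(-497) = -44.
The area is nonzero, so the three points are not collinear.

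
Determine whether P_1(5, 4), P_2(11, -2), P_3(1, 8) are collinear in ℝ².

Yes

P_1P_2 = (6, -6), P_1P_3 = (-4, 4).
Checking proportionality: P_1P_3 = -2/3·P_1P_2, so the vectors are parallel and the points are collinear.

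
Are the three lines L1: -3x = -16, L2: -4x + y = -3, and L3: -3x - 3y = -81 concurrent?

No

Lines aᵢx + bᵢy = cᵢ with pairwise distinct directions are concurrent exactly when det[aᵢ bᵢ cᵢ] = 0.
Here the determinant is 30.
Nonzero, so no common point exists.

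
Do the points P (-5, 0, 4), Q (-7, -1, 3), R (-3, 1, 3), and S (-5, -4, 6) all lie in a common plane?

With P as base: PQ = (-2, -1, -1), PR = (2, 1, -1), PS = (0, -4, 2).
PR × PS = (-2, -4, -8).
PQ · (PR × PS) = 16.
Since 16 ≠ 0, the four points are not coplanar.

No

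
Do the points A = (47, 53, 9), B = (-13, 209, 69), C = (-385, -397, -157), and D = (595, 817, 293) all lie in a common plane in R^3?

A normal to the plane through A, B, C is n = AB × AC = (1104, -35880, 94392).
The plane has equation n·P = -1000224. For D: n·D = -1000224.
Equal, so D lies in the plane and all four are coplanar.

Yes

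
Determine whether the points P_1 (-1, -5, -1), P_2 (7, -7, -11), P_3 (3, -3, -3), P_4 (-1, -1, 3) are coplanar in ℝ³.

Yes

The four points are coplanar iff the 3×3 determinant with rows P_1P_2, P_1P_3, P_1P_4 is zero.
Rows: (8, -2, -10), (4, 2, -2), (0, 4, 4).
Expanding along the first row: (8)(16) − (-2)(16) + (-10)(16) = 0.
Zero determinant ⇒ coplanar.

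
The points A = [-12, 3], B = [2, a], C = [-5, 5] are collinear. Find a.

7

Collinearity: (B − A) must be parallel to (C − A) = (7, 2).
Cross-multiplying the components: (a − 3)·(7) = (14)·(2).
Solving gives a = 7.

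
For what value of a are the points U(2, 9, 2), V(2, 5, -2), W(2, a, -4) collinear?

3

Collinearity requires UV × UW = 0; each component is linear in a.
The x-component gives (4)a + (-12) = 0, so a = 3.
The remaining components then also vanish.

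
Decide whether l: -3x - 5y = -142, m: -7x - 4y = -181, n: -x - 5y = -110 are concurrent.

The three lines meet at one point iff the augmented coefficient matrix [aᵢ bᵢ cᵢ] has rank < 3, i.e. its determinant vanishes.
Here the determinant is -62.
Nonzero, so no common point exists.

No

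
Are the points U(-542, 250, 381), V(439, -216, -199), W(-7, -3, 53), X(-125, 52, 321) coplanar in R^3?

No

With U as base: UV = (981, -466, -580), UW = (535, -253, -328), UX = (417, -198, -60).
UW × UX = (-49764, -104676, -429).
UV · (UW × UX) = 209352.
Since 209352 ≠ 0, the four points are not coplanar.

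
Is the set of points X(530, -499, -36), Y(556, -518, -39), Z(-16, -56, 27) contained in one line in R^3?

No

XY = (26, -19, -3), XZ = (-546, 443, 63).
Comparing components 2 and 3: (-19)(63) − (-3)(443) = 132 ≠ 0, so XY and XZ are not parallel and the points are not collinear.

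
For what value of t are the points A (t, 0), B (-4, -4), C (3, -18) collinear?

-6

The three points are collinear iff det[AB; AC] = 0.
This determinant is linear in t: (14)t + (84) = 0, so t = -6.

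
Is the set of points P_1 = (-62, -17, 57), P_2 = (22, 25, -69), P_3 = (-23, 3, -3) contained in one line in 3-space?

No

P_1P_2 = (84, 42, -126), P_1P_3 = (39, 20, -60).
Comparing components 3 and 1: (-126)(39) − (84)(-60) = 126 ≠ 0, so P_1P_2 and P_1P_3 are not parallel and the points are not collinear.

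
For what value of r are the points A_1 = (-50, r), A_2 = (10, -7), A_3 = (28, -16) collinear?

23

Collinearity: (A_1 − A_2) must be parallel to (A_3 − A_2) = (18, -9).
Cross-multiplying the components: (r − (-7))·(18) = (-60)·(-9).
Solving gives r = 23.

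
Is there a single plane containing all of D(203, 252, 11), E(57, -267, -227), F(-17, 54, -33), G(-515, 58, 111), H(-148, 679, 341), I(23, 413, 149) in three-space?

Yes

The plane through D, E, F has normal n = DE × DF = (-24288, 45936, -85272) and equation n·P = 5707416.
Checking the remaining points: n·G = 5707416, n·H = 5707416, n·I = 5707416.
All equal 5707416, so all 6 points lie in one plane.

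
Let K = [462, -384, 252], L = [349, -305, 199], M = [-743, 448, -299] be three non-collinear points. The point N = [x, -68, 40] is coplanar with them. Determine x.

10

The plane through K, L, M has equation 567x + 1602y + 1179z = -56106.
Substituting N: (567)x + (-61776) = -56106, so x = 10.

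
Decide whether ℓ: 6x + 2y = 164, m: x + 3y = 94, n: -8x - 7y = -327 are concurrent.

Yes

Lines aᵢx + bᵢy = cᵢ with pairwise distinct directions are concurrent exactly when det[aᵢ bᵢ cᵢ] = 0.
Here the determinant is 0.
It vanishes, so the lines are concurrent at (19, 25).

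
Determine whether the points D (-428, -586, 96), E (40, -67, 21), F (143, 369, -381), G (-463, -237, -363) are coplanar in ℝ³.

Yes

With D as base: DE = (468, 519, -75), DF = (571, 955, -477), DG = (-35, 349, -459).
DF × DG = (-271872, 278784, 232704).
DE · (DF × DG) = 0.
The scalar triple product vanishes, so the four points are coplanar.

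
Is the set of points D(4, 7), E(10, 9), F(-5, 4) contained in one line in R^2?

Yes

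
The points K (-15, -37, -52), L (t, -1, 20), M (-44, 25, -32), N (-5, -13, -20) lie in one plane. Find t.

21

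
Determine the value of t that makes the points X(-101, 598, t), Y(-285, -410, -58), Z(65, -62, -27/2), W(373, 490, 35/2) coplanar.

Coplanarity ⇔ det[XY; XZ; XW] = 0.
Expanding, this is linear in t: (-86016)t + (-5332992) = 0.
So t = -62.

-62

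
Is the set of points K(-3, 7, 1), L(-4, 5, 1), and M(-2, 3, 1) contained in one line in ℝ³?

No

KL = (-1, -2, 0), KM = (1, -4, 0).
KL × KM = (0, 0, 6).
The cross product is nonzero, so the points do not lie on one line.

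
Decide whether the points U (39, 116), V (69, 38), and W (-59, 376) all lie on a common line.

No

UV = (30, -78), UW = (-98, 260).
If collinear, UW would be a scalar multiple of UV. But (30)·(260) ≠ (-78)·(-98) (difference 156), so they are not parallel; the points are not collinear.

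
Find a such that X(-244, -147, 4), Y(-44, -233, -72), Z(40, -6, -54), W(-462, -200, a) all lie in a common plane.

59

The points are coplanar iff XY · (XZ × XW) = 0.
Expanding, this is linear in a: (52624)a + (-3104816) = 0.
So a = 59.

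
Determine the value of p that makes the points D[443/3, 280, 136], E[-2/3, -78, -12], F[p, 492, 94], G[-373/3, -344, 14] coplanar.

745/3

Normal to plane DEG: n = (-48676, 66478/3, -4816); plane equation n·P = -4914556/3.
Requiring n·F = -4914556/3: (-48676)p + (10449688) = -4914556/3.
So p = 745/3.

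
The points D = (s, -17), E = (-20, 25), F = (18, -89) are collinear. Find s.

-6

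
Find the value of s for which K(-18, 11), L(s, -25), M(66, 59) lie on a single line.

-81

Collinearity: (L − K) must be parallel to (M − K) = (84, 48).
Cross-multiplying the components: (s − (-18))·(48) = (-36)·(84).
Solving gives s = -81.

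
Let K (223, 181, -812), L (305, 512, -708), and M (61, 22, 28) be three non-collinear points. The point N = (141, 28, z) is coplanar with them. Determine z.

A normal to the plane is n = KL × KM = (294576, -85728, 40584).
N lies in the plane iff n · KN = 0.
This gives (40584)z + (21915360) = 0, so z = -540.

-540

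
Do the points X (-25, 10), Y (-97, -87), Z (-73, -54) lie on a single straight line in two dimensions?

No

XY = (-72, -97), XZ = (-48, -64).
det[XY; XZ] = (-72)(-64) − (-97)(-48) = -48.
The determinant is nonzero, so they are not collinear.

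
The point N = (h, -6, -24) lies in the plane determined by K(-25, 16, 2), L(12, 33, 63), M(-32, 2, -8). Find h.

-42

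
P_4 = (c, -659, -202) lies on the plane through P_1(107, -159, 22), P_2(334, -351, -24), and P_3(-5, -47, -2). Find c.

The plane through P_1, P_2, P_3 has equation 9760x + 10600y + 3920z = -554840.
Substituting P_4: (9760)c + (-7777240) = -554840, so c = 740.

740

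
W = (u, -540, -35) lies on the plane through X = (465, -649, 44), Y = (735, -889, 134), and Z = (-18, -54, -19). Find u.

298

The plane through X, Y, Z has equation −38430x − 26460y + 44730z = 1270710.
Substituting W: (-38430)u + (12722850) = 1270710, so u = 298.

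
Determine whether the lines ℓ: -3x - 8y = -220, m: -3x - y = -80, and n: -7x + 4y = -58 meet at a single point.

No

Intersecting ℓ and m: solving the 2×2 system gives (x, y) = (20, 20).
Substitute into n: (-7)(20) + (4)(20) = -60.
But n requires -58 ≠ -60, so the three lines have no common point.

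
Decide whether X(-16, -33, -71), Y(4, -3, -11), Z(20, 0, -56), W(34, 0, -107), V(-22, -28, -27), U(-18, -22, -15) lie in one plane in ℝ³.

The plane through X, Y, Z has normal n = XY × XZ = (-1530, 1860, -420) and equation n·P = -7080.
Checking the remaining points: n·W = -7080, n·V = -7080, n·U = -7080.
All equal -7080, so all 6 points lie in one plane.

Yes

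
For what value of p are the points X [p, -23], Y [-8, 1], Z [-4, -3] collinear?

16

The three points are collinear iff det[XY; XZ] = 0.
This determinant is linear in p: (4)p + (-64) = 0, so p = 16.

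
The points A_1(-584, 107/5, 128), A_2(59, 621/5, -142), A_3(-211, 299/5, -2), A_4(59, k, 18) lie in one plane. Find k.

-17/5

Coplanarity ⇔ det[A_1A_2; A_1A_3; A_1A_4] = 0.
Expanding, this is linear in k: (-17120)k + (-58208) = 0.
So k = -17/5.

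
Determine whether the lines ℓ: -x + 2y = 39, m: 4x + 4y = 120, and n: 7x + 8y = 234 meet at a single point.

The three lines meet at one point iff the augmented coefficient matrix [aᵢ bᵢ cᵢ] has rank < 3, i.e. its determinant vanishes.
Here the determinant is -12.
Nonzero, so no common point exists.

No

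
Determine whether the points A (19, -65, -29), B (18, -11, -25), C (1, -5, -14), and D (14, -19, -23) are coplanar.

With A as base: AB = (-1, 54, 4), AC = (-18, 60, 15), AD = (-5, 46, 6).
AC × AD = (-330, 33, -528).
AB · (AC × AD) = 0.
The scalar triple product vanishes, so the four points are coplanar.

Yes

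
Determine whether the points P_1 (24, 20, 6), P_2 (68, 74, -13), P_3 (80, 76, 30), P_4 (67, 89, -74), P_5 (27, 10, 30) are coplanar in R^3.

No

The plane through P_1, P_2, P_3 has normal n = P_1P_2 × P_1P_3 = (2360, -2120, -560) and equation n·P = 10880.
Checking the remaining points: n·P_4 = 10880, n·P_5 = 25720.
Since n·P_5 = 25720 ≠ 10880, P_5 is off the plane and the points are not all coplanar.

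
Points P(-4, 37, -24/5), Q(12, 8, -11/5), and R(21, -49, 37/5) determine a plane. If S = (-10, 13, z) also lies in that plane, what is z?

The plane through P, Q, R has equation −(651/5)x − (651/5)y − 651z = -5859/5.
Substituting S: (-651)z + (-1953/5) = -5859/5, so z = 6/5.

6/5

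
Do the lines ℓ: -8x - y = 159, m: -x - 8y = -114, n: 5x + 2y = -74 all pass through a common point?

No

Intersecting ℓ and m: solving the 2×2 system gives (x, y) = (-22, 17).
Substitute into n: (5)(-22) + (2)(17) = -76.
But n requires -74 ≠ -76, so the three lines have no common point.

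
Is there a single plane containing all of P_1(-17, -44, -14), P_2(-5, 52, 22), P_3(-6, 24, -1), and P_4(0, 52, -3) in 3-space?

Yes

A normal to the plane through P_1, P_2, P_3 is n = P_1P_2 × P_1P_3 = (-1200, 240, -240).
The plane has equation n·P = 13200. For P_4: n·P_4 = 13200.
Equal, so P_4 lies in the plane and all four are coplanar.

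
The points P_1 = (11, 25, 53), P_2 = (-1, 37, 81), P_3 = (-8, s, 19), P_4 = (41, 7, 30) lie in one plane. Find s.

24

The points are coplanar iff P_1P_2 · (P_1P_3 × P_1P_4) = 0.
Expanding, this is linear in s: (-564)s + (13536) = 0.
So s = 24.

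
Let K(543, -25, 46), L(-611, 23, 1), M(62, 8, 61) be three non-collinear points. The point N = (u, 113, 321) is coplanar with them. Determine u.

A normal to the plane is n = KL × KM = (2205, 38955, -14994).
N lies in the plane iff n · KN = 0.
This gives (2205)u + (55125) = 0, so u = -25.

-25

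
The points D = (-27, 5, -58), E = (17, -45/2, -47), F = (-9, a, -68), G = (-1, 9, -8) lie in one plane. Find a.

Coplanarity ⇔ det[DE; DF; DG] = 0.
Expanding, this is linear in a: (1914)a + (24882) = 0.
So a = -13.

-13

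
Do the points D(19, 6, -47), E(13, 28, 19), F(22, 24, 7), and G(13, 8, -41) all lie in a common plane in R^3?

With D as base: DE = (-6, 22, 66), DF = (3, 18, 54), DG = (-6, 2, 6).
DF × DG = (0, -342, 114).
DE · (DF × DG) = 0.
The scalar triple product vanishes, so the four points are coplanar.

Yes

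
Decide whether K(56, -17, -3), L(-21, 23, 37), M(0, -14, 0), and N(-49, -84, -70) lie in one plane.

The four points are coplanar iff the 3×3 determinant with rows KL, KM, KN is zero.
Rows: (-77, 40, 40), (-56, 3, 3), (-105, -67, -67).
Expanding along the first row: (-77)(0) − (40)(4067) + (40)(4067) = 0.
Zero determinant ⇒ coplanar.

Yes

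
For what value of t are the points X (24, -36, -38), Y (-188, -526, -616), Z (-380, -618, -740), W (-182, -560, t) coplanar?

-654

Normal to plane XYZ: n = (7584, 84688, -74576); plane equation n·P = -32864.
Requiring n·W = -32864: (-74576)t + (-48805568) = -32864.
So t = -654.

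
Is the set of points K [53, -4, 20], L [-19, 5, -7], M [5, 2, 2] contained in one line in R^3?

KL = (-72, 9, -27), KM = (-48, 6, -18).
KL × KM = (0, 0, 0).
The cross product vanishes, so the three points are collinear.

Yes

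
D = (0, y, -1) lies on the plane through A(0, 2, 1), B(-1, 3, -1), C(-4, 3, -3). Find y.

The plane through A, B, C has equation −2x + 4y + 3z = 11.
Substituting D: (4)y + (-3) = 11, so y = 7/2.

7/2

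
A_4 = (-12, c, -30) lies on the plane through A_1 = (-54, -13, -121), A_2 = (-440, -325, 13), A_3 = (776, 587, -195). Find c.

Coplanarity requires A_1A_2 · (A_1A_3 × A_1A_4) = 0.
A_1A_2 = (-386, -312, 134), A_1A_3 = (830, 600, -74); the triple product is linear in c with coefficient 82656 and constant term 1157184.
Setting it to zero: c = -14.

-14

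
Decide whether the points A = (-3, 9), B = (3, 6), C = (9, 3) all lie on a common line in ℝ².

Yes

AB = (6, -3), AC = (12, -6).
Twice the signed area of △ABC is (6)(-6) − (-3)(12) = 0.
The triangle is degenerate (zero area), so the points are collinear.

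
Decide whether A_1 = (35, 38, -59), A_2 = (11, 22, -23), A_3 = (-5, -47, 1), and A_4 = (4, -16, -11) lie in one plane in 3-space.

The four points are coplanar iff the 3×3 determinant with rows A_1A_2, A_1A_3, A_1A_4 is zero.
Rows: (-24, -16, 36), (-40, -85, 60), (-31, -54, 48).
Expanding along the first row: (-24)(-840) − (-16)(-60) + (36)(-475) = 2100.
Nonzero ⇒ not coplanar.

No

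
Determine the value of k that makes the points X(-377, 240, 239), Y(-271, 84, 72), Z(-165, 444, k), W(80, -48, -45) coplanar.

The points are coplanar iff XY · (XZ × XW) = 0.
Expanding, this is linear in k: (-40764)k + (19974360) = 0.
So k = 490.

490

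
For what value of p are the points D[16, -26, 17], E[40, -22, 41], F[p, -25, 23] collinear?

Collinearity requires DE × DF = 0; each component is linear in p.
The y-component gives (24)p + (-528) = 0, so p = 22.
The remaining components then also vanish.

22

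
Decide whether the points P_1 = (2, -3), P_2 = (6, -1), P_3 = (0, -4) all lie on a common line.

Yes

P_1P_2 = (4, 2), P_1P_3 = (-2, -1).
det[P_1P_2; P_1P_3] = (4)(-1) − (2)(-2) = 0.
The determinant is zero, so the points are collinear.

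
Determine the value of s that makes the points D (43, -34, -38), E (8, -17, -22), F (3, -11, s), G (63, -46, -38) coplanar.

The points are coplanar iff DE · (DF × DG) = 0.
Expanding, this is linear in s: (-80)s + (-2720) = 0.
So s = -34.

-34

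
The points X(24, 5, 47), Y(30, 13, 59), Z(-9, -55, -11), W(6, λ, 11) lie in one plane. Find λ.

-19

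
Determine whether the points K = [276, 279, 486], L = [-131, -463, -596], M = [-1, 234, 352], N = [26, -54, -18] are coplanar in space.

No

A normal to the plane through K, L, M is n = KL × KM = (50738, 245176, -187219).
The plane has equation n·P = -8580642. For N: n·N = -8550374.
-8550374 ≠ -8580642, so N is off the plane.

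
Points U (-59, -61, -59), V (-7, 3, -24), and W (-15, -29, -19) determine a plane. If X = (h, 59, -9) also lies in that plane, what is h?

The plane through U, V, W has equation 1440x − 540y − 1152z = 15948.
Substituting X: (1440)h + (-21492) = 15948, so h = 26.

26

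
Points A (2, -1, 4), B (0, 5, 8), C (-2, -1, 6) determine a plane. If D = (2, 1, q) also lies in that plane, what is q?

The plane through A, B, C has equation 12x − 12y + 24z = 132.
Substituting D: (24)q + (12) = 132, so q = 5.

5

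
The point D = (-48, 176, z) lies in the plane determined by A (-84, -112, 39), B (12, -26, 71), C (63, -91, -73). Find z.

A normal to the plane is n = AB × AC = (-10304, 15456, -10626).
D lies in the plane iff n · AD = 0.
This gives (-10626)z + (4494798) = 0, so z = 423.

423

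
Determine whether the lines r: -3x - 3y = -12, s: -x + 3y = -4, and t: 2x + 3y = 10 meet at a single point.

No

Intersecting r and s: solving the 2×2 system gives (x, y) = (4, 0).
Substitute into t: (2)(4) + (3)(0) = 8.
But t requires 10 ≠ 8, so the three lines have no common point.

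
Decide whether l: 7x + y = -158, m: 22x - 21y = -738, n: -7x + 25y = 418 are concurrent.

Yes

Intersecting l and m: solving the 2×2 system gives (x, y) = (-24, 10).
Substitute into n: (-7)(-24) + (25)(10) = 418.
This equals 418, so (-24, 10) lies on all three lines and they are concurrent.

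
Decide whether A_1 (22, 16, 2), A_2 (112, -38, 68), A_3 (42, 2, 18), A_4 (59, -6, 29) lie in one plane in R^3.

With A_1 as base: A_1A_2 = (90, -54, 66), A_1A_3 = (20, -14, 16), A_1A_4 = (37, -22, 27).
A_1A_3 × A_1A_4 = (-26, 52, 78).
A_1A_2 · (A_1A_3 × A_1A_4) = 0.
The scalar triple product vanishes, so the four points are coplanar.

Yes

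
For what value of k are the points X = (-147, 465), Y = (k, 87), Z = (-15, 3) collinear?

-39

Collinearity: (Y − X) must be parallel to (Z − X) = (132, -462).
Cross-multiplying the components: (k − (-147))·(-462) = (-378)·(132).
Solving gives k = -39.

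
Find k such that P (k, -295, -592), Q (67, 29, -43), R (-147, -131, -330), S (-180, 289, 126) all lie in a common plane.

-302

Coplanarity ⇔ det[PQ; PR; PS] = 0.
Expanding, this is linear in k: (-47580)k + (-14369160) = 0.
So k = -302.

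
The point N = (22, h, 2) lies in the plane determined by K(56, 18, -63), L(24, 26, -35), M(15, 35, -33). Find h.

-14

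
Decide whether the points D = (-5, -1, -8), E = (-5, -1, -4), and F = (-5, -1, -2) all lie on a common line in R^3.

Yes

DE = (0, 0, 4), DF = (0, 0, 6).
Each component of DF is 3/2 times the corresponding component of DE, so DF = 3/2·DE and the points are collinear.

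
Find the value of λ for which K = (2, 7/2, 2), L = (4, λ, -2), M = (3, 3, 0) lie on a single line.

Direction KM = (1, -1/2, -2). From the x-coordinate of L, the parameter along the line is τ = (4 − 2)/1 = 2.
Then λ = 7/2 + 2·(-1/2) = 5/2.

5/2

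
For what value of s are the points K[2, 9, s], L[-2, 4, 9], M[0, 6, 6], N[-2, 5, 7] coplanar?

1

Coplanarity ⇔ det[KL; KM; KN] = 0.
Expanding, this is linear in s: (-2)s + (2) = 0.
So s = 1.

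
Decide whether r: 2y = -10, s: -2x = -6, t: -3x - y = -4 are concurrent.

Yes

Lines aᵢx + bᵢy = cᵢ with pairwise distinct directions are concurrent exactly when det[aᵢ bᵢ cᵢ] = 0.
Here the determinant is 0.
It vanishes, so the lines are concurrent at (3, -5).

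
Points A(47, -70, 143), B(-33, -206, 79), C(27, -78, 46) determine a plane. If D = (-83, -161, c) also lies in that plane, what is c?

A normal to the plane is n = AB × AC = (12680, -6480, -2080).
D lies in the plane iff n · AD = 0.
This gives (-2080)c + (-761280) = 0, so c = -366.

-366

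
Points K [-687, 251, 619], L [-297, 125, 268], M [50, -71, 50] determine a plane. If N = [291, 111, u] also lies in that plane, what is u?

-459

Coplanarity requires KL · (KM × KN) = 0.
KL = (390, -126, -351), KM = (737, -322, -569); the triple product is linear in u with coefficient -32718 and constant term -15017562.
Setting it to zero: u = -459.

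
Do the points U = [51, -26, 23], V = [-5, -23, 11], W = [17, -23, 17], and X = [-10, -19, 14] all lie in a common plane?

With U as base: UV = (-56, 3, -12), UW = (-34, 3, -6), UX = (-61, 7, -9).
UW × UX = (15, 60, -55).
UV · (UW × UX) = 0.
The scalar triple product vanishes, so the four points are coplanar.

Yes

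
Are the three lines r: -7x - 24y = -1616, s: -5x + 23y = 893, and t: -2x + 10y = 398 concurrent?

Intersecting r and s: solving the 2×2 system gives (x, y) = (56, 51).
Substitute into t: (-2)(56) + (10)(51) = 398.
This equals 398, so (56, 51) lies on all three lines and they are concurrent.

Yes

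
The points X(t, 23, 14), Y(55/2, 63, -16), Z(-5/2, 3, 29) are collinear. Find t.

Direction YZ = (-30, -60, 45). From the y-coordinate of X, the parameter along the line is τ = (23 − 63)/(-60) = 2/3.
Then t = 55/2 + 2/3·(-30) = 15/2.

15/2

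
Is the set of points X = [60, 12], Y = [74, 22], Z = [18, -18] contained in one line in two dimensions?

XY = (14, 10), XZ = (-42, -30).
Checking proportionality: XZ = -3·XY, so the vectors are parallel and the points are collinear.

Yes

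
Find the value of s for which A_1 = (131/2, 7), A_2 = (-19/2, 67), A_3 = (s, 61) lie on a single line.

-2

Collinearity: (A_3 − A_1) must be parallel to (A_2 − A_1) = (-75, 60).
Cross-multiplying the components: (s − 131/2)·(60) = (54)·(-75).
Solving gives s = -2.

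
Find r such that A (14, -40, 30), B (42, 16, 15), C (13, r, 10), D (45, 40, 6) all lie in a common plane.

Normal to plane ABD: n = (-144, 207, 504); plane equation n·P = 4824.
Requiring n·C = 4824: (207)r + (3168) = 4824.
So r = 8.

8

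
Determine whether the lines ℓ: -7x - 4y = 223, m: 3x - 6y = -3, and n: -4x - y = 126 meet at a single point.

The three lines meet at one point iff the augmented coefficient matrix [aᵢ bᵢ cᵢ] has rank < 3, i.e. its determinant vanishes.
Here the determinant is 756.
Nonzero, so no common point exists.

No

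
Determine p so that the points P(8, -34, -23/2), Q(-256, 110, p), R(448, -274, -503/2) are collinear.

265/2

Direction PR = (440, -240, -240). From the x-coordinate of Q, the parameter along the line is τ = (-256 − 8)/440 = -3/5.
Then p = (-23/2) + (-3/5)·(-240) = 265/2.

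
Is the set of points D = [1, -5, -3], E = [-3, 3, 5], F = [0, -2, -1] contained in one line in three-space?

No

DE = (-4, 8, 8), DF = (-1, 3, 2).
Comparing components 2 and 3: (8)(2) − (8)(3) = -8 ≠ 0, so DE and DF are not parallel and the points are not collinear.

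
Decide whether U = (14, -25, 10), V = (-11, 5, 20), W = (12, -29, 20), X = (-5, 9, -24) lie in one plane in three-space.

With U as base: UV = (-25, 30, 10), UW = (-2, -4, 10), UX = (-19, 34, -34).
UW × UX = (-204, -258, -144).
UV · (UW × UX) = -4080.
Since -4080 ≠ 0, the four points are not coplanar.

No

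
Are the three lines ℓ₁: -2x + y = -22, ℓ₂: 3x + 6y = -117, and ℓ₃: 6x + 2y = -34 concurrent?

Yes

Intersecting ℓ₁ and ℓ₂: solving the 2×2 system gives (x, y) = (1, -20).
Substitute into ℓ₃: (6)(1) + (2)(-20) = -34.
This equals -34, so (1, -20) lies on all three lines and they are concurrent.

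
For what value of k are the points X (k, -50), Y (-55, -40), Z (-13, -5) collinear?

The three points are collinear iff det[XY; XZ] = 0.
This determinant is linear in k: (-35)k + (-2345) = 0, so k = -67.

-67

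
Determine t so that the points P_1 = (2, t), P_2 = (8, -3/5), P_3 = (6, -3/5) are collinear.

-3/5

The three points are collinear iff det[P_1P_2; P_1P_3] = 0.
This determinant is linear in t: (-2)t + (-6/5) = 0, so t = -3/5.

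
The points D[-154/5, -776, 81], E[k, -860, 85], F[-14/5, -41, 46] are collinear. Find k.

Collinearity requires DE × DF = 0; each component is linear in k.
The y-component gives (35)k + (1190) = 0, so k = -34.
The remaining components then also vanish.

-34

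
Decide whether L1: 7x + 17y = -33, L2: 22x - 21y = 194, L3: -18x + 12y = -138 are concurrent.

The three lines meet at one point iff the augmented coefficient matrix [aᵢ bᵢ cᵢ] has rank < 3, i.e. its determinant vanishes.
Here the determinant is 0.
It vanishes, so the lines are concurrent at (5, -4).

Yes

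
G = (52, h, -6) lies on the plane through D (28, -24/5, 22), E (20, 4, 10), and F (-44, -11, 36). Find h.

68/5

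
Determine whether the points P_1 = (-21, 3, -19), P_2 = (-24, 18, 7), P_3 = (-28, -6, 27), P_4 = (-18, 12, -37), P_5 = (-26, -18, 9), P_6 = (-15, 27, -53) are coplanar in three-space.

Yes

The plane through P_1, P_2, P_3 has normal n = P_1P_2 × P_1P_3 = (924, -44, 132) and equation n·P = -22044.
Checking the remaining points: n·P_4 = -22044, n·P_5 = -22044, n·P_6 = -22044.
All equal -22044, so all 6 points lie in one plane.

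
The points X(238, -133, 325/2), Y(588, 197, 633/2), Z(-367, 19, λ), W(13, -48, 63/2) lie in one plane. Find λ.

-363/2

Normal to plane XYW: n = (-56320, 11200, 104000); plane equation n·P = 2006240.
Requiring n·Z = 2006240: (104000)λ + (20882240) = 2006240.
So λ = -363/2.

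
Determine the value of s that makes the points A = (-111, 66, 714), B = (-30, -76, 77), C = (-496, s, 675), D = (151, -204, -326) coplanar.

172

Normal to plane ABD: n = (-24310, -82654, 15334); plane equation n·P = 8191722.
Requiring n·C = 8191722: (-82654)s + (22408210) = 8191722.
So s = 172.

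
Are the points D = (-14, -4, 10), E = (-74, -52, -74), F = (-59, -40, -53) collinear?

Yes

DE = (-60, -48, -84), DF = (-45, -36, -63).
Each component of DF is 3/4 times the corresponding component of DE, so DF = 3/4·DE and the points are collinear.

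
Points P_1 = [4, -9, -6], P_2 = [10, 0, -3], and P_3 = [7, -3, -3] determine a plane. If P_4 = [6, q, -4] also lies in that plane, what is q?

-5

A normal to the plane is n = P_1P_2 × P_1P_3 = (9, -9, 9).
P_4 lies in the plane iff n · P_1P_4 = 0.
This gives (-9)q + (-45) = 0, so q = -5.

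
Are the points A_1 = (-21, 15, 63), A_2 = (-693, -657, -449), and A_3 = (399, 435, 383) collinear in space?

A_1A_2 = (-672, -672, -512), A_1A_3 = (420, 420, 320).
Each component of A_1A_3 is -5/8 times the corresponding component of A_1A_2, so A_1A_3 = -5/8·A_1A_2 and the points are collinear.

Yes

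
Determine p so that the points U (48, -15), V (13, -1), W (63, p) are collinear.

-21

Collinearity: (W − U) must be parallel to (V − U) = (-35, 14).
Cross-multiplying the components: (p − (-15))·(-35) = (15)·(14).
Solving gives p = -21.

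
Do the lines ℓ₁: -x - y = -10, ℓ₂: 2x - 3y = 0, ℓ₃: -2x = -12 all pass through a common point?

The three lines meet at one point iff the augmented coefficient matrix [aᵢ bᵢ cᵢ] has rank < 3, i.e. its determinant vanishes.
Here the determinant is 0.
It vanishes, so the lines are concurrent at (6, 4).

Yes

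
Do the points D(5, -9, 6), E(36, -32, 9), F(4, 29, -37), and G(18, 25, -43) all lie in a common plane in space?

A normal to the plane through D, E, F is n = DE × DF = (875, 1330, 1155).
The plane has equation n·P = -665. For G: n·G = -665.
Equal, so G lies in the plane and all four are coplanar.

Yes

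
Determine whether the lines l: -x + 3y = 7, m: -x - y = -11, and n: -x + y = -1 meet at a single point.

Intersecting l and m: solving the 2×2 system gives (x, y) = (13/2, 9/2).
Substitute into n: (-1)(13/2) + (1)(9/2) = -2.
But n requires -1 ≠ -2, so the three lines have no common point.

No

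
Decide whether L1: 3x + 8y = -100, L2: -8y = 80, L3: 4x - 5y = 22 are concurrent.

No

Intersecting L1 and L2: solving the 2×2 system gives (x, y) = (-20/3, -10).
Substitute into L3: (4)(-20/3) + (-5)(-10) = 70/3.
But L3 requires 22 ≠ 70/3, so the three lines have no common point.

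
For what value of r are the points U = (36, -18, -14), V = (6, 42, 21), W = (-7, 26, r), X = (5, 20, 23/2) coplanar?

The points are coplanar iff UV · (UW × UX) = 0.
Expanding, this is linear in r: (-720)r + (12600) = 0.
So r = 35/2.

35/2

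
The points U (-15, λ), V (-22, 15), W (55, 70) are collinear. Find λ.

20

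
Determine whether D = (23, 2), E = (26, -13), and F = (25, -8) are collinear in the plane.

Yes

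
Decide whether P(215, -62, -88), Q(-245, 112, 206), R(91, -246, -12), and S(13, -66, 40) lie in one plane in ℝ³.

No

The four points are coplanar iff the 3×3 determinant with rows PQ, PR, PS is zero.
Rows: (-460, 174, 294), (-124, -184, 76), (-202, -4, 128).
Expanding along the first row: (-460)(-23248) − (174)(-520) + (294)(-36672) = 2992.
Nonzero ⇒ not coplanar.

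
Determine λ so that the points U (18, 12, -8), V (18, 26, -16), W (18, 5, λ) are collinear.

-4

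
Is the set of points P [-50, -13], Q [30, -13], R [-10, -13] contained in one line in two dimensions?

Yes

PQ = (80, 0), PR = (40, 0).
Checking proportionality: PR = 1/2·PQ, so the vectors are parallel and the points are collinear.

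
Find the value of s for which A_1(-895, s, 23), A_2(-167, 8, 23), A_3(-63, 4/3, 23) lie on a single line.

164/3

Direction A_2A_3 = (104, -20/3, 0). From the x-coordinate of A_1, the parameter along the line is τ = (-895 − (-167))/104 = -7.
Then s = 8 + (-7)·(-20/3) = 164/3.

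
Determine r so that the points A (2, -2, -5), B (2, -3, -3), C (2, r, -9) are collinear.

0

Direction AB = (0, -1, 2). From the z-coordinate of C, the parameter along the line is τ = (-9 − (-5))/2 = -2.
Then r = (-2) + (-2)·(-1) = 0.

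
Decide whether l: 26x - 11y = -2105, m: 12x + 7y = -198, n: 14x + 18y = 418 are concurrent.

No

The three lines meet at one point iff the augmented coefficient matrix [aᵢ bᵢ cᵢ] has rank < 3, i.e. its determinant vanishes.
Here the determinant is 6018.
Nonzero, so no common point exists.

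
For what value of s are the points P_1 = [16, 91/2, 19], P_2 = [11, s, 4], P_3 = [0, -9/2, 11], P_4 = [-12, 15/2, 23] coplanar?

-9/2

Coplanarity ⇔ det[P_1P_2; P_1P_3; P_1P_4] = 0.
Expanding, this is linear in s: (288)s + (1296) = 0.
So s = -9/2.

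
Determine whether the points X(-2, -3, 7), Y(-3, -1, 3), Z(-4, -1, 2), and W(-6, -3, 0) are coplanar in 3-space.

No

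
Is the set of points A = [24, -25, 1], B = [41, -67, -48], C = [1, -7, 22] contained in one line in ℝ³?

AB = (17, -42, -49), AC = (-23, 18, 21).
AB × AC = (0, 770, -660).
The cross product is nonzero, so the points do not lie on one line.

No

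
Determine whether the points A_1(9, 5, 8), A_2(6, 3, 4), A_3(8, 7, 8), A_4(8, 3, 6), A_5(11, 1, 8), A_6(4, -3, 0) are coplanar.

No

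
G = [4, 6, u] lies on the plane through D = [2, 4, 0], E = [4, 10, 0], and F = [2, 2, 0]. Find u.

0

Coplanarity requires DE · (DF × DG) = 0.
DE = (2, 6, 0), DF = (0, -2, 0); the triple product is linear in u with coefficient -4 and constant term 0.
Setting it to zero: u = 0.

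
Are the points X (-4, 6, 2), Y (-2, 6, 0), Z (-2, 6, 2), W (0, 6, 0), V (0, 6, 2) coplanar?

Yes

The plane through X, Y, Z has normal n = XY × XZ = (0, -4, 0) and equation n·P = -24.
Checking the remaining points: n·W = -24, n·V = -24.
All equal -24, so all 5 points lie in one plane.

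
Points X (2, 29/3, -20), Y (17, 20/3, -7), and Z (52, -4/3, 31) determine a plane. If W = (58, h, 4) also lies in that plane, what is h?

The plane through X, Y, Z has equation −10x − 115y − 15z = -2495/3.
Substituting W: (-115)h + (-640) = -2495/3, so h = 5/3.

5/3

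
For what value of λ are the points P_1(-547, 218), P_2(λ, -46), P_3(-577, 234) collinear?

The three points are collinear iff det[P_1P_2; P_1P_3] = 0.
This determinant is linear in λ: (16)λ + (832) = 0, so λ = -52.

-52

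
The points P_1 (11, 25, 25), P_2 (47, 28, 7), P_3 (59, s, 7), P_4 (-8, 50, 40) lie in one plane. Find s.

The points are coplanar iff P_1P_2 · (P_1P_3 × P_1P_4) = 0.
Expanding, this is linear in s: (198)s + (-11484) = 0.
So s = 58.

58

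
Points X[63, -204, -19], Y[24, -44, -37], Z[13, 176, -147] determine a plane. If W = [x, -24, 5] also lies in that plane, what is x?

-3

A normal to the plane is n = XY × XZ = (-13640, -4092, -6820).
W lies in the plane iff n · XW = 0.
This gives (-13640)x + (-40920) = 0, so x = -3.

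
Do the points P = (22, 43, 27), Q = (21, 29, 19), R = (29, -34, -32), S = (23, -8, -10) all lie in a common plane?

The four points are coplanar iff the 3×3 determinant with rows PQ, PR, PS is zero.
Rows: (-1, -14, -8), (7, -77, -59), (1, -51, -37).
Expanding along the first row: (-1)(-160) − (-14)(-200) + (-8)(-280) = -400.
Nonzero ⇒ not coplanar.

No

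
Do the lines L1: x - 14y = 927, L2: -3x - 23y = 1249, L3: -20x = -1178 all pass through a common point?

No

Intersecting L1 and L2: solving the 2×2 system gives (x, y) = (59, -62).
Substitute into L3: (-20)(59) + (0)(-62) = -1180.
But L3 requires -1178 ≠ -1180, so the three lines have no common point.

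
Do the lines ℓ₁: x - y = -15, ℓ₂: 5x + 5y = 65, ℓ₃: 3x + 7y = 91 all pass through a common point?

No

Lines aᵢx + bᵢy = cᵢ with pairwise distinct directions are concurrent exactly when det[aᵢ bᵢ cᵢ] = 0.
Here the determinant is -40.
Nonzero, so no common point exists.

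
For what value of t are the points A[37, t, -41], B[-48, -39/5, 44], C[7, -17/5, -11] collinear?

-1

Collinearity requires AB × AC = 0; each component is linear in t.
The x-component gives (55)t + (55) = 0, so t = -1.
The remaining components then also vanish.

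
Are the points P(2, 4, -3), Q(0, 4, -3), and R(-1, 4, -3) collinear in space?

Yes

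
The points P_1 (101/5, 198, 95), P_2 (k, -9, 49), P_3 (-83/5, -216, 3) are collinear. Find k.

9/5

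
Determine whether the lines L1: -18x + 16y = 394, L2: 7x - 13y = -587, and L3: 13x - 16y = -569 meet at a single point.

Lines aᵢx + bᵢy = cᵢ with pairwise distinct directions are concurrent exactly when det[aᵢ bᵢ cᵢ] = 0.
Here the determinant is 0.
It vanishes, so the lines are concurrent at (35, 64).

Yes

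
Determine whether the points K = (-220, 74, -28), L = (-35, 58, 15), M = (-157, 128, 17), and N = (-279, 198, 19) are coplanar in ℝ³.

With K as base: KL = (185, -16, 43), KM = (63, 54, 45), KN = (-59, 124, 47).
KM × KN = (-3042, -5616, 10998).
KL · (KM × KN) = 0.
The scalar triple product vanishes, so the four points are coplanar.

Yes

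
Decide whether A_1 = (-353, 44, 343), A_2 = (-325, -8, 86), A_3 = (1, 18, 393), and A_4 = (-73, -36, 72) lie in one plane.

With A_1 as base: A_1A_2 = (28, -52, -257), A_1A_3 = (354, -26, 50), A_1A_4 = (280, -80, -271).
A_1A_3 × A_1A_4 = (11046, 109934, -21040).
A_1A_2 · (A_1A_3 × A_1A_4) = 0.
The scalar triple product vanishes, so the four points are coplanar.

Yes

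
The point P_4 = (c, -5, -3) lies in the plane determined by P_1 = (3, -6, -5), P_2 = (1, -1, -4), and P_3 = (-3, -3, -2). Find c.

-1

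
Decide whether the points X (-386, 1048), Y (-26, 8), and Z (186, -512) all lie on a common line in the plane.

No

XY = (360, -1040), XZ = (572, -1560).
If collinear, XZ would be a scalar multiple of XY. But (360)·(-1560) ≠ (-1040)·(572) (difference 33280), so they are not parallel; the points are not collinear.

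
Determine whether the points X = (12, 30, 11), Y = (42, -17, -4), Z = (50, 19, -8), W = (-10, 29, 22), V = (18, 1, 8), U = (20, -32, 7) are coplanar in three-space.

The plane through X, Y, Z has normal n = XY × XZ = (728, 0, 1456) and equation n·P = 24752.
Checking the remaining points: n·W = 24752, n·V = 24752, n·U = 24752.
All equal 24752, so all 6 points lie in one plane.

Yes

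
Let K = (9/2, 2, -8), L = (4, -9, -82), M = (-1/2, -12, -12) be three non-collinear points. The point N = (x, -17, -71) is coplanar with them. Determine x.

Coplanarity requires KL · (KM × KN) = 0.
KL = (-1/2, -11, -74), KM = (-5, -14, -4); the triple product is linear in x with coefficient -992 and constant term 496.
Setting it to zero: x = 1/2.

1/2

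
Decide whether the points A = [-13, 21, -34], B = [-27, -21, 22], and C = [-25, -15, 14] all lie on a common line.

AB = (-14, -42, 56), AC = (-12, -36, 48).
AB × AC = (0, 0, 0).
The cross product vanishes, so the three points are collinear.

Yes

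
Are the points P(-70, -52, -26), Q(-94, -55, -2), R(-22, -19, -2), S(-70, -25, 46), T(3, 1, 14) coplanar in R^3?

No

The plane through P, Q, R has normal n = PQ × PR = (-864, 1728, -648) and equation n·X = -12528.
Checking the remaining points: n·S = -12528, n·T = -9936.
Since n·T = -9936 ≠ -12528, T is off the plane and the points are not all coplanar.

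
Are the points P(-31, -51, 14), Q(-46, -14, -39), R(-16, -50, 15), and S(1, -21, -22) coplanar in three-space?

Yes

A normal to the plane through P, Q, R is n = PQ × PR = (90, -780, -570).
The plane has equation n·X = 29010. For S: n·S = 29010.
Equal, so S lies in the plane and all four are coplanar.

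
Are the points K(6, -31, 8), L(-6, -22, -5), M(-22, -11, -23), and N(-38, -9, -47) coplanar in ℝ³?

With K as base: KL = (-12, 9, -13), KM = (-28, 20, -31), KN = (-44, 22, -55).
KM × KN = (-418, -176, 264).
KL · (KM × KN) = 0.
The scalar triple product vanishes, so the four points are coplanar.

Yes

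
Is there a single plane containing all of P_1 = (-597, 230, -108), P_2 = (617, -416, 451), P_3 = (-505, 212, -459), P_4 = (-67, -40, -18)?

No

A normal to the plane through P_1, P_2, P_3 is n = P_1P_2 × P_1P_3 = (236808, 477542, 37580).
The plane has equation n·P = -35598356. For P_4: n·P_4 = -35644256.
-35644256 ≠ -35598356, so P_4 is off the plane.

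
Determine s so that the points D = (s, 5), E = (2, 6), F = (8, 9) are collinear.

Collinearity: (D − E) must be parallel to (F − E) = (6, 3).
Cross-multiplying the components: (s − 2)·(3) = (-1)·(6).
Solving gives s = 0.

0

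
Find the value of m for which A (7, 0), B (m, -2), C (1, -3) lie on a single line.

The three points are collinear iff det[AB; AC] = 0.
This determinant is linear in m: (-3)m + (9) = 0, so m = 3.

3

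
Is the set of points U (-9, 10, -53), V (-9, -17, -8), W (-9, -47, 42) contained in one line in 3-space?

UV = (0, -27, 45), UW = (0, -57, 95).
UV × UW = (0, 0, 0).
The cross product vanishes, so the three points are collinear.

Yes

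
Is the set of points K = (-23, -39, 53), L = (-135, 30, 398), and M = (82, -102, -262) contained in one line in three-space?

No

KL = (-112, 69, 345), KM = (105, -63, -315).
KL × KM = (0, 945, -189).
The cross product is nonzero, so the points do not lie on one line.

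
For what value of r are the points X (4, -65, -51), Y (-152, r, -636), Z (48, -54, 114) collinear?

-104

Collinearity requires XY × XZ = 0; each component is linear in r.
The x-component gives (165)r + (17160) = 0, so r = -104.
The remaining components then also vanish.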